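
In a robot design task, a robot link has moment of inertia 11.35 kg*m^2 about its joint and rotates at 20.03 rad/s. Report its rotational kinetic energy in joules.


KE = (1/2)*I*omega^2 = 0.5*11.35*20.03^2 = 2276.8151

2276.8151 J


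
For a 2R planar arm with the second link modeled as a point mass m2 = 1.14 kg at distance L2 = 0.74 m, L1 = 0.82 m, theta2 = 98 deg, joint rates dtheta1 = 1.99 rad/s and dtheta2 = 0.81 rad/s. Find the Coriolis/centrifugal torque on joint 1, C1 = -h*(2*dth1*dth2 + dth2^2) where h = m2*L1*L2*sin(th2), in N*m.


h = m2*L1*L2*sin(th2) = 1.14*0.82*0.74*sin(98 deg) = 0.685020
C1 = -h*(2*1.99*0.81 + 0.81^2) = -0.685020*3.8799 = -2.6578

-2.6578 N*m


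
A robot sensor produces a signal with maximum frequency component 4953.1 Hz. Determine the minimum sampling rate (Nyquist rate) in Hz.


f_s,min = 2*f_max = 2*4953.1 = 9906.2000

9906.2000 Hz


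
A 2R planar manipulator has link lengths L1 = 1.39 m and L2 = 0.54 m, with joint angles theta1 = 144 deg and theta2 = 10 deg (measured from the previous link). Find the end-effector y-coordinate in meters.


y = L1*sin(th1) + L2*sin(th1+th2) = 1.39*sin(144 deg) + 0.54*sin(154 deg) = 1.0537

1.0537 m


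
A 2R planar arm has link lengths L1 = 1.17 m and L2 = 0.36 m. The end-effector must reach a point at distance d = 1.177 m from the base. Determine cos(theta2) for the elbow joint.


cos(th2) = (d^2 - L1^2 - L2^2)/(2*L1*L2) = (1.177^2 - 1.17^2 - 0.36^2)/(2*1.17*0.36) = -0.1343

-0.1343


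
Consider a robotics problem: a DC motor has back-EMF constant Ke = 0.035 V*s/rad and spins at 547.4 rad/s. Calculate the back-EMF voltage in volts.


V_emf = Ke * omega = 0.035*547.4 = 19.1590

19.1590 V


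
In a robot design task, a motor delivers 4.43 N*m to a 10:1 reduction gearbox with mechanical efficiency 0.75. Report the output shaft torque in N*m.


tau_out = tau_in * N * eta = 4.43 * 10 * 0.75 = 33.2250

33.2250 N*m


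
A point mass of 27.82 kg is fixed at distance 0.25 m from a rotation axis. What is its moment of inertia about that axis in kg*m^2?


I = m*r^2 = 27.82*0.25^2 = 1.7388

1.7388 kg*m^2


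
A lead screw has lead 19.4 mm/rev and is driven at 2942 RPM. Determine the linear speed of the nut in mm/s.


v = lead * (RPM/60) = 19.4*2942/60 = 951.2467

951.2467 mm/s


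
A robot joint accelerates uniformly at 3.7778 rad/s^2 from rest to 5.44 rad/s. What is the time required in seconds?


t = delta_omega / alpha = 5.44 / 3.7778 = 1.4400

1.4400 s


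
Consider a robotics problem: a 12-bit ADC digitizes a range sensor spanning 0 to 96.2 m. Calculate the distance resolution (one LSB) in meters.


res = range / 2^n = 96.2/2^12 = 96.2/4096 = 0.0235

0.0235 m


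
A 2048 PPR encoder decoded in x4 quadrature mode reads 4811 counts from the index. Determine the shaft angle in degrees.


angle = counts * 360 / (PPR*4) = 4811 * 360 / 8192 = 211.4209

211.4209 degrees


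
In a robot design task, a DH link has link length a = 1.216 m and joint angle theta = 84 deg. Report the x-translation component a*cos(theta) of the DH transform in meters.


a*cos(theta) = 1.216*cos(84 deg) = 0.1271

0.1271 m


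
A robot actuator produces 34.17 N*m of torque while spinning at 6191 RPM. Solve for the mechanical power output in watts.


omega = 6191 * 2*pi/60 = 648.320004 rad/s
P = tau * omega = 34.17 * 648.320004 = 22153.0945

22153.0945 W


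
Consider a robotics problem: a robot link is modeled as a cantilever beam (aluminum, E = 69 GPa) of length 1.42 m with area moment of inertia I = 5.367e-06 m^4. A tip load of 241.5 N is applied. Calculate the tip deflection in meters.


delta = F*L^3/(3*E*I) = 241.5*1.42^3/(3*6.900e+10*5.367e-06)
      = 691.484052/1110969 = 6.2242e-04

6.2242e-04 m


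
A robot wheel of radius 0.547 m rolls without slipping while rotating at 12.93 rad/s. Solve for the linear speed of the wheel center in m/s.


v = omega * r = 12.93 * 0.547 = 7.0727

7.0727 m/s


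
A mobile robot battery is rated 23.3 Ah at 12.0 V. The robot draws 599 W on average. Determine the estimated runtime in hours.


E = 23.3*12.0 = 279.6000 Wh
t = E/P = 279.6000/599 = 0.4668

0.4668 hours


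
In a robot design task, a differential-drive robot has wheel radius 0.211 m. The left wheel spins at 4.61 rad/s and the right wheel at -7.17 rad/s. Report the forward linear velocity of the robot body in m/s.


v = r*(wR + wL)/2 = 0.211*(-7.17 + 4.61)/2 = -0.2701

-0.2701 m/s


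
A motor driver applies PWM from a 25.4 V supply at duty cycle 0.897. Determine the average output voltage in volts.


V_avg = V_supply * D = 25.4*0.897 = 22.7838

22.7838 V


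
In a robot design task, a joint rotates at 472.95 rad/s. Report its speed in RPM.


RPM = 472.95 * 60/(2*pi) = 4516.3398

4516.3398 RPM


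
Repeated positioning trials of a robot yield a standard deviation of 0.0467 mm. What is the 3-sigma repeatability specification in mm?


repeatability = 3*sigma = 3*0.0467 = 0.1401

0.1401 mm


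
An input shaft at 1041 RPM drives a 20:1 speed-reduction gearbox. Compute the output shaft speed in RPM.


omega_out = omega_in / N = 1041 / 20 = 52.0500

52.0500 RPM


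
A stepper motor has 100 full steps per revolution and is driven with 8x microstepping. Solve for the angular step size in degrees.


step = 360/(100*8) = 360/800 = 0.4500

0.4500 degrees


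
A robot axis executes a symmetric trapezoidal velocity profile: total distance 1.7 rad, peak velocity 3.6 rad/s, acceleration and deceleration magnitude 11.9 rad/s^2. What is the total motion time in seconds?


t_acc = v/a = 3.6/11.9 = 0.302521 s
d_acc = v^2/(2a) = 0.544538 rad (each ramp)
d_cruise = 1.7 - 2*0.544538 = 0.610924 rad
t_cruise = 0.610924/3.6 = 0.169701 s
t_total = 2*0.302521 + 0.169701 = 0.7747

0.7747 s


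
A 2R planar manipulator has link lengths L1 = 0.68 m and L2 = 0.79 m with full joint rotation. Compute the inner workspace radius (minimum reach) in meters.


r_min = |L1 - L2| = |0.68 - 0.79| = 0.1100

0.1100 m


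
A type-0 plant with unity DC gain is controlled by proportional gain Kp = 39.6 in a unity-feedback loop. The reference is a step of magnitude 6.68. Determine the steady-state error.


e_ss = R/(1 + Kp) = 6.68/(1 + 39.6) = 6.68/40.6000 = 0.1645

0.1645


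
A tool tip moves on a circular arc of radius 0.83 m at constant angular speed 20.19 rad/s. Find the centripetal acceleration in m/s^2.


a_c = omega^2 * r = 20.19^2 * 0.83 = 338.3380

338.3380 m/s^2


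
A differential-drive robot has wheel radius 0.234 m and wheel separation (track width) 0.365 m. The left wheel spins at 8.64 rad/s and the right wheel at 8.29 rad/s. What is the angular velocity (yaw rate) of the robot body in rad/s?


omega = r*(wR - wL)/L = 0.234*(8.29 - (8.64))/0.365 = -0.2244

-0.2244 rad/s


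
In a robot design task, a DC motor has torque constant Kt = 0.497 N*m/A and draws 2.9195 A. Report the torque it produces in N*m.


tau = Kt * I = 0.497*2.9195 = 1.4510

1.4510 N*m


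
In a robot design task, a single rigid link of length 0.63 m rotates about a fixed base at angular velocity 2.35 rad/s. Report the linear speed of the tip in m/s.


v = L*omega = 0.63 * 2.35 = 1.4805

1.4805 m/s


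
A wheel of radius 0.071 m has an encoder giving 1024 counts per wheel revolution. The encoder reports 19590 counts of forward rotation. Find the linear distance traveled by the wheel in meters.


revs = 19590/1024 = 19.130859
d = revs * 2*pi*r = 19.130859 * 2*pi*0.071 = 8.5344

8.5344 m


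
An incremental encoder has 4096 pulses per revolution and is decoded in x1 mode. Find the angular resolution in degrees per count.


resolution = 360 / (PPR * 1) = 360 / 4096 = 0.0879

0.0879 degrees


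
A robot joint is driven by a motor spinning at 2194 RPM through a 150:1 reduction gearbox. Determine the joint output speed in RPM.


omega_joint = omega_motor / N = 2194 / 150 = 14.6267

14.6267 RPM


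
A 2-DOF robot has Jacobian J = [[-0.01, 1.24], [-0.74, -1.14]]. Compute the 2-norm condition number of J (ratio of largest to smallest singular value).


JJ^T eigenvalues: trace(JJ^T) = 3.3849, det(JJ^T) = det(J)^2 = 0.86304100
s_max^2 = (3.3849 + sqrt(8.00538401))/2 = 3.10713937
s_min^2 = (3.3849 - sqrt(8.00538401))/2 = 0.27776063
kappa = s_max/s_min = sqrt(3.10713937/0.27776063) = 3.3446

3.3446


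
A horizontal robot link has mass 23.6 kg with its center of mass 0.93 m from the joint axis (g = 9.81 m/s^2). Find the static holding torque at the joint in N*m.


tau = m*g*L = 23.6 * 9.81 * 0.93 = 215.3099

215.3099 N*m


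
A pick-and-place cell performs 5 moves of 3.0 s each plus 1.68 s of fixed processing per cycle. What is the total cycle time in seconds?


T = 5*3.0 + 1.68 = 16.6800

16.6800 s


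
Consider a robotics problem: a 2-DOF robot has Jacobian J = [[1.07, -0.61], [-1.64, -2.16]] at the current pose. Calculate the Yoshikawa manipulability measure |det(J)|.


det(J) = 1.07*-2.16 - (-0.61)*(-1.64) = -3.3116
|det(J)| = 3.3116

3.3116


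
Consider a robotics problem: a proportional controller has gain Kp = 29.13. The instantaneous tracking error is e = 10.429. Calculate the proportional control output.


u_P = Kp * e = 29.13 * 10.429 = 303.7968

303.7968


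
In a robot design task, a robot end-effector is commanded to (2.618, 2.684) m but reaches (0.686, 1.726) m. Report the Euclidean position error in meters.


dx = 0.686 - (2.618) = -1.9320, dy = 1.726 - (2.684) = -0.9580
err = sqrt(3.732624 + 0.917764) = 2.1565

2.1565 m


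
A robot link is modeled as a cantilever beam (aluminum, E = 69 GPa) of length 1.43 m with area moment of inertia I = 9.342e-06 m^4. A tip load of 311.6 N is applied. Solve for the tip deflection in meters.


delta = F*L^3/(3*E*I) = 311.6*1.43^3/(3*6.900e+10*9.342e-06)
      = 911.1829012/1933794 = 4.7119e-04

4.7119e-04 m


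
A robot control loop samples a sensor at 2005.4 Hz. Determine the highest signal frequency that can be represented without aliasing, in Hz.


f_max = f_s/2 = 2005.4/2 = 1002.7000

1002.7000 Hz


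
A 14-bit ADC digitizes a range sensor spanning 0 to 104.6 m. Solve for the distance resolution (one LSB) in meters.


res = range / 2^n = 104.6/2^14 = 104.6/16384 = 0.0064

0.0064 m


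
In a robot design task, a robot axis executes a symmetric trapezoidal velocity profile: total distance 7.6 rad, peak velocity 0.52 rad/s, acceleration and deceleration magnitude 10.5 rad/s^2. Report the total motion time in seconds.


t_acc = v/a = 0.52/10.5 = 0.049524 s
d_acc = v^2/(2a) = 0.012876 rad (each ramp)
d_cruise = 7.6 - 2*0.012876 = 7.574248 rad
t_cruise = 7.574248/0.52 = 14.565862 s
t_total = 2*0.049524 + 14.565862 = 14.6649

14.6649 s


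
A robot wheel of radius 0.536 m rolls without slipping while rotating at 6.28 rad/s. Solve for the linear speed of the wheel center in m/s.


v = omega * r = 6.28 * 0.536 = 3.3661

3.3661 m/s


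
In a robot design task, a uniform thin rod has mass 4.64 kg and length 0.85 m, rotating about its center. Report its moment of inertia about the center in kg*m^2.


I = (1/12)*m*L^2 = (1/12)*4.64*0.85^2 = 0.2794

0.2794 kg*m^2


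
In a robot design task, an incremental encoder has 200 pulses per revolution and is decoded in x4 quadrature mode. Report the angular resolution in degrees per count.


resolution = 360 / (PPR * 4) = 360 / 800 = 0.4500

0.4500 degrees


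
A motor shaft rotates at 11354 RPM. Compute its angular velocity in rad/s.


omega = 11354 * 2*pi/60 = 1188.9881

1188.9881 rad/s


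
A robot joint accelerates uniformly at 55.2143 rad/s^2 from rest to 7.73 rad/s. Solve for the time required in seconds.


t = delta_omega / alpha = 7.73 / 55.2143 = 0.1400

0.1400 s


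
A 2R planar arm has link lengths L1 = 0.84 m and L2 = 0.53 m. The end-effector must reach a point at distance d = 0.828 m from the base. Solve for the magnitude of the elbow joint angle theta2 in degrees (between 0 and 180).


cos(th2) = (d^2 - L1^2 - L2^2)/(2*L1*L2) = (0.828^2 - 0.84^2 - 0.53^2)/(2*0.84*0.53) = -0.33795597
th2 = acos(-0.33795597) = 109.7524 deg

109.7524 degrees


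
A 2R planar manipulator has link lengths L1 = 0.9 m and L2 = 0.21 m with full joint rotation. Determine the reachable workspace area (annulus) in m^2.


r_max = L1 + L2 = 1.1100, r_min = |L1 - L2| = 0.6900
A = pi*(r_max^2 - r_min^2) = pi*(1.2321 - 0.4761) = 2.3750

2.3750 m^2


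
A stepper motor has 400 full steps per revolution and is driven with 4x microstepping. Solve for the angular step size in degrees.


step = 360/(400*4) = 360/1600 = 0.2250

0.2250 degrees


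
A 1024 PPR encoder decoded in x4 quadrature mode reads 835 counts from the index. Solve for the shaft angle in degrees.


angle = counts * 360 / (PPR*4) = 835 * 360 / 4096 = 73.3887

73.3887 degrees


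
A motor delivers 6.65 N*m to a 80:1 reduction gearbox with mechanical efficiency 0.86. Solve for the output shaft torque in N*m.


tau_out = tau_in * N * eta = 6.65 * 80 * 0.86 = 457.5200

457.5200 N*m


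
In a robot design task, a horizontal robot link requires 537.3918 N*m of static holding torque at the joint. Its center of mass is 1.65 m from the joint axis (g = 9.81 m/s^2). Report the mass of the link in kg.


m = tau / (g*L) = 537.3918 / (9.81 * 1.65) = 33.2000

33.2000 kg


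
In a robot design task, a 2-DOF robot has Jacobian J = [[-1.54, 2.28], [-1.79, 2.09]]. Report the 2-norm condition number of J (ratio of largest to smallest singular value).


JJ^T eigenvalues: trace(JJ^T) = 15.1422, det(JJ^T) = det(J)^2 = 0.74407876
s_max^2 = (15.1422 + sqrt(226.30990580))/2 = 15.09290008
s_min^2 = (15.1422 - sqrt(226.30990580))/2 = 0.04929992
kappa = s_max/s_min = sqrt(15.09290008/0.04929992) = 17.4970

17.4970


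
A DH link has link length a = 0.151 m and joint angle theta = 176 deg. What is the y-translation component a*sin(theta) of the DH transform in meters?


a*sin(theta) = 0.151*sin(176 deg) = 0.0105

0.0105 m


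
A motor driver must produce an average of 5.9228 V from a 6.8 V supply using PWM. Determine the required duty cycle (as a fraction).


D = V_avg/V_supply = 5.9228/6.8 = 0.8710

0.8710


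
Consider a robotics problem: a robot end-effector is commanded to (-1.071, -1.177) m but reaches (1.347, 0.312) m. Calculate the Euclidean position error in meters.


dx = 1.347 - (-1.071) = 2.4180, dy = 0.312 - (-1.177) = 1.4890
err = sqrt(5.846724 + 2.217121) = 2.8397

2.8397 m


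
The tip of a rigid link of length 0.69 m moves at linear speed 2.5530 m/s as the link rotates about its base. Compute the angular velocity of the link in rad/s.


omega = v / L = 2.5530 / 0.69 = 3.7000

3.7000 rad/s


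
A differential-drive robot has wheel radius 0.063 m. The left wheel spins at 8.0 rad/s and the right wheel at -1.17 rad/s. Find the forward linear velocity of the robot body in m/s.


v = r*(wR + wL)/2 = 0.063*(-1.17 + 8.0)/2 = 0.2151

0.2151 m/s


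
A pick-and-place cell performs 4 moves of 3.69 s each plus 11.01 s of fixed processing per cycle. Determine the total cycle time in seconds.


T = 4*3.69 + 11.01 = 25.7700

25.7700 s


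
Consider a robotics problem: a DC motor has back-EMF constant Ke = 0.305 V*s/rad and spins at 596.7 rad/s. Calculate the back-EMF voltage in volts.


V_emf = Ke * omega = 0.305*596.7 = 181.9935

181.9935 V


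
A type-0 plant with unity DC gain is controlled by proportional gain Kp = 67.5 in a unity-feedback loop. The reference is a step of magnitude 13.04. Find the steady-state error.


e_ss = R/(1 + Kp) = 13.04/(1 + 67.5) = 13.04/68.5000 = 0.1904

0.1904


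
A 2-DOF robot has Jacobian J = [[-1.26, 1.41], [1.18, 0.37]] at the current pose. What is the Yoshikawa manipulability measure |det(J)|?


det(J) = -1.26*0.37 - (1.41)*(1.18) = -2.1300
|det(J)| = 2.1300

2.1300


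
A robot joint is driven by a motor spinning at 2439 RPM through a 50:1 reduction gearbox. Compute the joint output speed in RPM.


omega_joint = omega_motor / N = 2439 / 50 = 48.7800

48.7800 RPM


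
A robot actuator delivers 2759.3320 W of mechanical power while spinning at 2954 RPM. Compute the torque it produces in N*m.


omega = 2954 * 2*pi/60 = 309.342157 rad/s
tau = P / omega = 2759.3320 / 309.342157 = 8.9200

8.9200 N*m


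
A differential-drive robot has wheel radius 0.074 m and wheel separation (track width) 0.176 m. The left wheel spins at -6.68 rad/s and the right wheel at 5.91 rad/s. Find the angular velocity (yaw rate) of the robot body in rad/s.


omega = r*(wR - wL)/L = 0.074*(5.91 - (-6.68))/0.176 = 5.2935

5.2935 rad/s


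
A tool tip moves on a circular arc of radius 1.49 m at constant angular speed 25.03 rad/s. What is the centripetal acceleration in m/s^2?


a_c = omega^2 * r = 25.03^2 * 1.49 = 933.4863

933.4863 m/s^2


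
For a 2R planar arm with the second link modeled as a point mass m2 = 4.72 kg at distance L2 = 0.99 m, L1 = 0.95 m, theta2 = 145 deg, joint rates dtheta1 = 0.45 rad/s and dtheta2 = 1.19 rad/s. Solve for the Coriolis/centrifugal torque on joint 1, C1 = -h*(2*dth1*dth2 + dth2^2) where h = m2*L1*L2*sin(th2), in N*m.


h = m2*L1*L2*sin(th2) = 4.72*0.95*0.99*sin(145 deg) = 2.546198
C1 = -h*(2*0.45*1.19 + 1.19^2) = -2.546198*2.4871 = -6.3326

-6.3326 N*m


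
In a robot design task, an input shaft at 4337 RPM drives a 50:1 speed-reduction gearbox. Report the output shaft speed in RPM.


omega_out = omega_in / N = 4337 / 50 = 86.7400

86.7400 RPM


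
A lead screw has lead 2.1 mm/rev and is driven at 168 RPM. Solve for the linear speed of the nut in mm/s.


v = lead * (RPM/60) = 2.1*168/60 = 5.8800

5.8800 mm/s


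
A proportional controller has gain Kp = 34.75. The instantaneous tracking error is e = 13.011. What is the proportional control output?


u_P = Kp * e = 34.75 * 13.011 = 452.1322

452.1322


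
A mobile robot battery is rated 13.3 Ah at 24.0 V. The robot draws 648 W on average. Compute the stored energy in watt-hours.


E = capacity * V = 13.3*24.0 = 319.2000

319.2000 Wh


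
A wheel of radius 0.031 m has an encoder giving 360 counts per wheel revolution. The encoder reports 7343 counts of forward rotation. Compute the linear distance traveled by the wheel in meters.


revs = 7343/360 = 20.397222
d = revs * 2*pi*r = 20.397222 * 2*pi*0.031 = 3.9729

3.9729 m


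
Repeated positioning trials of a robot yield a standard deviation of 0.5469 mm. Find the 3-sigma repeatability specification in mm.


repeatability = 3*sigma = 3*0.5469 = 1.6407

1.6407 mm


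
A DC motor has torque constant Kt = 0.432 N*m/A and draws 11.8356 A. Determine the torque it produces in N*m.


tau = Kt * I = 0.432*11.8356 = 5.1130

5.1130 N*m


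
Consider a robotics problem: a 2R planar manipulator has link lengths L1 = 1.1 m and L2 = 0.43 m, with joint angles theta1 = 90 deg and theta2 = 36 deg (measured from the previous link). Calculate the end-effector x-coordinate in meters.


x = L1*cos(th1) + L2*cos(th1+th2) = 1.1*cos(90 deg) + 0.43*cos(126 deg) = -0.2527

-0.2527 m


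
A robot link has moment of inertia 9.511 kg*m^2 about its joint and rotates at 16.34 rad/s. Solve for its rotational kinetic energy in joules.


KE = (1/2)*I*omega^2 = 0.5*9.511*16.34^2 = 1269.6976

1269.6976 J


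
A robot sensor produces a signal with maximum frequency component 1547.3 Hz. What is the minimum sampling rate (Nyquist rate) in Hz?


f_s,min = 2*f_max = 2*1547.3 = 3094.6000

3094.6000 Hz


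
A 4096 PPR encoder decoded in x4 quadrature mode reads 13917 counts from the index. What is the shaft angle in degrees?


angle = counts * 360 / (PPR*4) = 13917 * 360 / 16384 = 305.7935

305.7935 degrees


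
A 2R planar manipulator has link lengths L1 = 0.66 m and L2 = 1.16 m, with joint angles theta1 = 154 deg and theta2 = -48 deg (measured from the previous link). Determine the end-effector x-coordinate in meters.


x = L1*cos(th1) + L2*cos(th1+th2) = 0.66*cos(154 deg) + 1.16*cos(106 deg) = -0.9129

-0.9129 m


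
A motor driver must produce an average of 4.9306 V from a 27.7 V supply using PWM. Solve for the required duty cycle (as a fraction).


D = V_avg/V_supply = 4.9306/27.7 = 0.1780

0.1780


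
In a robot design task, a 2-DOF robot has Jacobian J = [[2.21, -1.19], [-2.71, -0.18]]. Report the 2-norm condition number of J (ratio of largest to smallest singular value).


JJ^T eigenvalues: trace(JJ^T) = 13.6767, det(JJ^T) = det(J)^2 = 13.12395529
s_max^2 = (13.6767 + sqrt(134.55630173))/2 = 12.63827030
s_min^2 = (13.6767 - sqrt(134.55630173))/2 = 1.03842970
kappa = s_max/s_min = sqrt(12.63827030/1.03842970) = 3.4886

3.4886


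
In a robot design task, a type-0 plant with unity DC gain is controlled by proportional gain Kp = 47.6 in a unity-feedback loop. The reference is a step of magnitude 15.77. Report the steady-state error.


e_ss = R/(1 + Kp) = 15.77/(1 + 47.6) = 15.77/48.6000 = 0.3245

0.3245


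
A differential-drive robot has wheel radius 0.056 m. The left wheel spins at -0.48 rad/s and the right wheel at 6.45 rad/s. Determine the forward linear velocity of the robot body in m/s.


v = r*(wR + wL)/2 = 0.056*(6.45 + -0.48)/2 = 0.1672

0.1672 m/s


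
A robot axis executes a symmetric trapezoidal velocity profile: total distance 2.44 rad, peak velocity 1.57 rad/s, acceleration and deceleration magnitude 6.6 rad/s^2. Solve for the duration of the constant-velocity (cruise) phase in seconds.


t_acc = v/a = 0.237879 s, d_acc = v^2/(2a) = 0.186735 rad each
d_cruise = 2.44 - 2*0.186735 = 2.066530 rad
t_cruise = d_cruise/v = 2.066530/1.57 = 1.3163

1.3163 s


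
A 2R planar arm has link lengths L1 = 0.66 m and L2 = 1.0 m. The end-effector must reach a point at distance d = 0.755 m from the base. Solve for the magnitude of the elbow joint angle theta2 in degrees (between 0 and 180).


cos(th2) = (d^2 - L1^2 - L2^2)/(2*L1*L2) = (0.755^2 - 0.66^2 - 1.0^2)/(2*0.66*1.0) = -0.65573864
th2 = acos(-0.65573864) = 130.9757 deg

130.9757 degrees


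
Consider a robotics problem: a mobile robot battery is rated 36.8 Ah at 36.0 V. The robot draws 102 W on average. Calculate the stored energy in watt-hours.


E = capacity * V = 36.8*36.0 = 1324.8000

1324.8000 Wh


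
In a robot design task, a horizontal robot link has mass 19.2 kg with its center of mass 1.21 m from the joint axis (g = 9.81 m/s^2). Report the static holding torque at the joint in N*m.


tau = m*g*L = 19.2 * 9.81 * 1.21 = 227.9059

227.9059 N*m


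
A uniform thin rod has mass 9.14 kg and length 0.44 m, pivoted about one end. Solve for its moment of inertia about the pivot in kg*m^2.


I = (1/3)*m*L^2 = (1/3)*9.14*0.44^2 = 0.5898

0.5898 kg*m^2


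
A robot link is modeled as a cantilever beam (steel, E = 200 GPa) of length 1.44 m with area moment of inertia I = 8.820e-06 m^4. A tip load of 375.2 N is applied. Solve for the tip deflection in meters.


delta = F*L^3/(3*E*I) = 375.2*1.44^3/(3*2.000e+11*8.820e-06)
      = 1120.3411968/5292000 = 2.1170e-04

2.1170e-04 m


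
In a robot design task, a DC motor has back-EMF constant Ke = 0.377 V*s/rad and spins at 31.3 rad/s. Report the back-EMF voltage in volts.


V_emf = Ke * omega = 0.377*31.3 = 11.8001

11.8001 V


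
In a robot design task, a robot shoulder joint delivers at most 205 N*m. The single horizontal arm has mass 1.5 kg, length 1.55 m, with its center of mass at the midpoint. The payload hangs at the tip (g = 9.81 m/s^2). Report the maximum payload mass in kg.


tau_arm = m_arm*g*(L/2) = 1.5*9.81*1.55/2 = 11.4041 N*m
tau_payload = tau_max - tau_arm = 205 - 11.4041 = 193.5959
m_payload = tau_payload / (g*L) = 193.5959 / (9.81*1.55) = 12.7320

12.7320 kg


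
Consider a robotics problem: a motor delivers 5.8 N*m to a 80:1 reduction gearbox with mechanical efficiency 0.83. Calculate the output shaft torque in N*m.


tau_out = tau_in * N * eta = 5.8 * 80 * 0.83 = 385.1200

385.1200 N*m


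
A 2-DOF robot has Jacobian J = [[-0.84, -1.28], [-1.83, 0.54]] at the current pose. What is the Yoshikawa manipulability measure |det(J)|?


det(J) = -0.84*0.54 - (-1.28)*(-1.83) = -2.7960
|det(J)| = 2.7960

2.7960


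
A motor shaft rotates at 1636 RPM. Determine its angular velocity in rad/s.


omega = 1636 * 2*pi/60 = 171.3215

171.3215 rad/s


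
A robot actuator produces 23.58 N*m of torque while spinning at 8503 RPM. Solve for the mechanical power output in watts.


omega = 8503 * 2*pi/60 = 890.432078 rad/s
P = tau * omega = 23.58 * 890.432078 = 20996.3884

20996.3884 W


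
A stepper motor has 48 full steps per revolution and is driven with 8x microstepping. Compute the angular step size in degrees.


step = 360/(48*8) = 360/384 = 0.9375

0.9375 degrees


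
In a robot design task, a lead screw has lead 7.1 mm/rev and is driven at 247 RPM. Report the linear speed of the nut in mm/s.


v = lead * (RPM/60) = 7.1*247/60 = 29.2283

29.2283 mm/s


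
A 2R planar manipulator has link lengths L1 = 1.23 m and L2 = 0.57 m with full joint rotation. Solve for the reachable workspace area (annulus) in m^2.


r_max = L1 + L2 = 1.8000, r_min = |L1 - L2| = 0.6600
A = pi*(r_max^2 - r_min^2) = pi*(3.2400 - 0.4356) = 8.8103

8.8103 m^2


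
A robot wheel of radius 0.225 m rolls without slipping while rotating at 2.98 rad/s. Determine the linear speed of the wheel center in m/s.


v = omega * r = 2.98 * 0.225 = 0.6705

0.6705 m/s


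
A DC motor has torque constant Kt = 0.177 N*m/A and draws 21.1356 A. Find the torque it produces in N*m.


tau = Kt * I = 0.177*21.1356 = 3.7410

3.7410 N*m


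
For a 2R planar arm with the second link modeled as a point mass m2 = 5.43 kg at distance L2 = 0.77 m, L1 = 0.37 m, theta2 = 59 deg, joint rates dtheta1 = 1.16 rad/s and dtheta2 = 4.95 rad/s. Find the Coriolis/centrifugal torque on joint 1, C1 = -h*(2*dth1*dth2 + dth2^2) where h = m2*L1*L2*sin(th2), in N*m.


h = m2*L1*L2*sin(th2) = 5.43*0.37*0.77*sin(59 deg) = 1.326044
C1 = -h*(2*1.16*4.95 + 4.95^2) = -1.326044*35.9865 = -47.7197

-47.7197 N*m


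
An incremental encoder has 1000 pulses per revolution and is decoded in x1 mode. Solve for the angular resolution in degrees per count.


resolution = 360 / (PPR * 1) = 360 / 1000 = 0.3600

0.3600 degrees


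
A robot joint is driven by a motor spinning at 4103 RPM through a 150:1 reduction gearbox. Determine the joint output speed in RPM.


omega_joint = omega_motor / N = 4103 / 150 = 27.3533

27.3533 RPM


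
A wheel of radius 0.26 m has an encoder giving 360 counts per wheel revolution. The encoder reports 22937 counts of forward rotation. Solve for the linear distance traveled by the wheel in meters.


revs = 22937/360 = 63.713889
d = revs * 2*pi*r = 63.713889 * 2*pi*0.26 = 104.0848

104.0848 m


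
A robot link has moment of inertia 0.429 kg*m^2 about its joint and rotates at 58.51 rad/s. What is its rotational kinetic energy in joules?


KE = (1/2)*I*omega^2 = 0.5*0.429*58.51^2 = 734.3236

734.3236 J


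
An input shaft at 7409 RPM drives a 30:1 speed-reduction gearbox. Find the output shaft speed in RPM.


omega_out = omega_in / N = 7409 / 30 = 246.9667

246.9667 RPM


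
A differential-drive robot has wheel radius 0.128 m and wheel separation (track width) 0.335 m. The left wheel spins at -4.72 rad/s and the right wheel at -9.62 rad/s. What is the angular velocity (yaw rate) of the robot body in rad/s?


omega = r*(wR - wL)/L = 0.128*(-9.62 - (-4.72))/0.335 = -1.8722

-1.8722 rad/s


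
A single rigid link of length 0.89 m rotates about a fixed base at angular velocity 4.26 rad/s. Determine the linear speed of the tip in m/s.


v = L*omega = 0.89 * 4.26 = 3.7914

3.7914 m/s


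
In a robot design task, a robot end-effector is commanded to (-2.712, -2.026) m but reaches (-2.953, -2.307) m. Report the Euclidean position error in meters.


dx = -2.953 - (-2.712) = -0.2410, dy = -2.307 - (-2.026) = -0.2810
err = sqrt(0.058081 + 0.078961) = 0.3702

0.3702 m


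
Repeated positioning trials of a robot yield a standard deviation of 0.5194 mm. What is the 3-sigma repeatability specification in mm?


repeatability = 3*sigma = 3*0.5194 = 1.5582

1.5582 mm


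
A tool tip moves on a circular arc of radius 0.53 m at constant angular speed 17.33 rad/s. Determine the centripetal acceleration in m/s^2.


a_c = omega^2 * r = 17.33^2 * 0.53 = 159.1743

159.1743 m/s^2


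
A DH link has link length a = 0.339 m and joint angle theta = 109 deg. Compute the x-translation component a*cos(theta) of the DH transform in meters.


a*cos(theta) = 0.339*cos(109 deg) = -0.1104

-0.1104 m


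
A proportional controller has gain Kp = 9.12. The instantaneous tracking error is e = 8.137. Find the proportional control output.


u_P = Kp * e = 9.12 * 8.137 = 74.2094

74.2094


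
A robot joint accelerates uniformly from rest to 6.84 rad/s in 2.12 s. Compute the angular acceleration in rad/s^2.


alpha = delta_omega / t = 6.84 / 2.12 = 3.2264

3.2264 rad/s^2


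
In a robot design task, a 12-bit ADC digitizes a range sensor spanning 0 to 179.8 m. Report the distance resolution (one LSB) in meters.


res = range / 2^n = 179.8/2^12 = 179.8/4096 = 0.0439

0.0439 m


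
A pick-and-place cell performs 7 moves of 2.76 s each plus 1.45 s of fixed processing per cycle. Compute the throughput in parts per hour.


T_cycle = 7*2.76 + 1.45 = 20.7700 s
rate = 3600/T = 173.3269

173.3269 parts/hour


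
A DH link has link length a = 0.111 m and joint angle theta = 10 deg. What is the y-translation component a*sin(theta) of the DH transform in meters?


a*sin(theta) = 0.111*sin(10 deg) = 0.0193

0.0193 m


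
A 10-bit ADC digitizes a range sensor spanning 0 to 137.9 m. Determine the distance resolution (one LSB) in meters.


res = range / 2^n = 137.9/2^10 = 137.9/1024 = 0.1347

0.1347 m


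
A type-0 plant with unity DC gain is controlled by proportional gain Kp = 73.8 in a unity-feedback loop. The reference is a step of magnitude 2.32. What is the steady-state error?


e_ss = R/(1 + Kp) = 2.32/(1 + 73.8) = 2.32/74.8000 = 0.0310

0.0310


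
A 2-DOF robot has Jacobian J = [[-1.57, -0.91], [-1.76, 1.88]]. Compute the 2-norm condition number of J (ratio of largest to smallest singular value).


JJ^T eigenvalues: trace(JJ^T) = 9.9250, det(JJ^T) = det(J)^2 = 20.73163024
s_max^2 = (9.9250 + sqrt(15.57910404))/2 = 6.93601869
s_min^2 = (9.9250 - sqrt(15.57910404))/2 = 2.98898131
kappa = s_max/s_min = sqrt(6.93601869/2.98898131) = 1.5233

1.5233


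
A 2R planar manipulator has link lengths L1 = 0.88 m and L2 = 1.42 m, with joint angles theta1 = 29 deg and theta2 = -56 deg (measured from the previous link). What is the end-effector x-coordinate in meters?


x = L1*cos(th1) + L2*cos(th1+th2) = 0.88*cos(29 deg) + 1.42*cos(-27 deg) = 2.0349

2.0349 m


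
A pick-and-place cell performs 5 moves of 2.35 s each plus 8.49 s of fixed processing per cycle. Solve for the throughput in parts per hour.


T_cycle = 5*2.35 + 8.49 = 20.2400 s
rate = 3600/T = 177.8656

177.8656 parts/hour


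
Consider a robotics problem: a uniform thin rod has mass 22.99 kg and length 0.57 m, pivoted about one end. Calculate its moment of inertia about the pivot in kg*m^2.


I = (1/3)*m*L^2 = (1/3)*22.99*0.57^2 = 2.4898

2.4898 kg*m^2


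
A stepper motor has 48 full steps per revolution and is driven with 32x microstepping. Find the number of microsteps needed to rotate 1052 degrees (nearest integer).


step_size = 360/(48*32) = 360/1536 = 0.234375 deg
n = 1052/(360/1536) = 1052*1536/360 = 4488.5333 -> 4489

4489 steps


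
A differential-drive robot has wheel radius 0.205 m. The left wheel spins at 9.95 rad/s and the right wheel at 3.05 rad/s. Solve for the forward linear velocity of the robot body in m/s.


v = r*(wR + wL)/2 = 0.205*(3.05 + 9.95)/2 = 1.3325

1.3325 m/s


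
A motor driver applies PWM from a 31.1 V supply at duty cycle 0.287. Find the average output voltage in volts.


V_avg = V_supply * D = 31.1*0.287 = 8.9257

8.9257 V


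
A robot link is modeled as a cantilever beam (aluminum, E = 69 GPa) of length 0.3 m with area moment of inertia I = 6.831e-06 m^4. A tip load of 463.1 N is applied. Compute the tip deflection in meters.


delta = F*L^3/(3*E*I) = 463.1*0.3^3/(3*6.900e+10*6.831e-06)
      = 12.5037/1414017 = 8.8427e-06

8.8427e-06 m


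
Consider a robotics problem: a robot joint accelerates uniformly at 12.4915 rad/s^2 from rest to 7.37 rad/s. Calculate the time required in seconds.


t = delta_omega / alpha = 7.37 / 12.4915 = 0.5900

0.5900 s


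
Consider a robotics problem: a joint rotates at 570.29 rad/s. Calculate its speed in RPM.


RPM = 570.29 * 60/(2*pi) = 5445.8683

5445.8683 RPM


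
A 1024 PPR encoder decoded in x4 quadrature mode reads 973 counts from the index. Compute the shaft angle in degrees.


angle = counts * 360 / (PPR*4) = 973 * 360 / 4096 = 85.5176

85.5176 degrees


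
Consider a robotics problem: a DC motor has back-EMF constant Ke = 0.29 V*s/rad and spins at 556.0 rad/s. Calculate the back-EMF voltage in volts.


V_emf = Ke * omega = 0.29*556.0 = 161.2400

161.2400 V


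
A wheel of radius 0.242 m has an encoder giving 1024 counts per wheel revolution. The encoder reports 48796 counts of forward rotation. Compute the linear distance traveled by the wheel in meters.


revs = 48796/1024 = 47.652344
d = revs * 2*pi*r = 47.652344 * 2*pi*0.242 = 72.4569

72.4569 m


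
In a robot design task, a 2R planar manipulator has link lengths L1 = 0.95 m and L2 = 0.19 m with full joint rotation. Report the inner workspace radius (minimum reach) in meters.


r_min = |L1 - L2| = |0.95 - 0.19| = 0.7600

0.7600 m


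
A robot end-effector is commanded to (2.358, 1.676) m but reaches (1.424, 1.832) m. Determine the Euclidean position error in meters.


dx = 1.424 - (2.358) = -0.9340, dy = 1.832 - (1.676) = 0.1560
err = sqrt(0.872356 + 0.024336) = 0.9469

0.9469 m


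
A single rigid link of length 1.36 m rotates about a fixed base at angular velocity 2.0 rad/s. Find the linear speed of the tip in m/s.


v = L*omega = 1.36 * 2.0 = 2.7200

2.7200 m/s


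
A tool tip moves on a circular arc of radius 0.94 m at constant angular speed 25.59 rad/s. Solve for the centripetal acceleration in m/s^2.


a_c = omega^2 * r = 25.59^2 * 0.94 = 615.5572

615.5572 m/s^2


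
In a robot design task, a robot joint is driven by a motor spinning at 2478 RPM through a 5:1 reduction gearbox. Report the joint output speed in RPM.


omega_joint = omega_motor / N = 2478 / 5 = 495.6000

495.6000 RPM


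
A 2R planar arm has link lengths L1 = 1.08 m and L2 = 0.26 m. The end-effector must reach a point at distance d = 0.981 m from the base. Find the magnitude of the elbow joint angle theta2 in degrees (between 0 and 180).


cos(th2) = (d^2 - L1^2 - L2^2)/(2*L1*L2) = (0.981^2 - 1.08^2 - 0.26^2)/(2*1.08*0.26) = -0.48368768
th2 = acos(-0.48368768) = 118.9265 deg

118.9265 degrees


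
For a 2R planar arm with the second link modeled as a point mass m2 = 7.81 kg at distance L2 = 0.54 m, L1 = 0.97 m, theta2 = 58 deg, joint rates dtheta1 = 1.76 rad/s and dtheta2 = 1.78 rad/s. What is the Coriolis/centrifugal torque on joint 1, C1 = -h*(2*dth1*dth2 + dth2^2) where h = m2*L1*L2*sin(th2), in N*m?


h = m2*L1*L2*sin(th2) = 7.81*0.97*0.54*sin(58 deg) = 3.469261
C1 = -h*(2*1.76*1.78 + 1.78^2) = -3.469261*9.4340 = -32.7290

-32.7290 N*m


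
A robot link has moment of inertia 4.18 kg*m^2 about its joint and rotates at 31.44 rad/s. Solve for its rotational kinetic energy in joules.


KE = (1/2)*I*omega^2 = 0.5*4.18*31.44^2 = 2065.9098

2065.9098 J


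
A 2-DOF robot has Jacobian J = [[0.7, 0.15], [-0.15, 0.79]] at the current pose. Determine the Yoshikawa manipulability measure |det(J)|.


det(J) = 0.7*0.79 - (0.15)*(-0.15) = 0.5755
|det(J)| = 0.5755

0.5755


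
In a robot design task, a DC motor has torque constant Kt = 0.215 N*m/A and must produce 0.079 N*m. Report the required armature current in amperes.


I = tau / Kt = 0.079/0.215 = 0.3674

0.3674 A


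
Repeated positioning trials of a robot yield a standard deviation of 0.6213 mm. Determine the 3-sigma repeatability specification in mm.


repeatability = 3*sigma = 3*0.6213 = 1.8639

1.8639 mm


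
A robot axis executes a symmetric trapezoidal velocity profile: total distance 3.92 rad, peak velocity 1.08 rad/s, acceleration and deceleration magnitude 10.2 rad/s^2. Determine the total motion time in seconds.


t_acc = v/a = 1.08/10.2 = 0.105882 s
d_acc = v^2/(2a) = 0.057176 rad (each ramp)
d_cruise = 3.92 - 2*0.057176 = 3.805648 rad
t_cruise = 3.805648/1.08 = 3.523748 s
t_total = 2*0.105882 + 3.523748 = 3.7355

3.7355 s


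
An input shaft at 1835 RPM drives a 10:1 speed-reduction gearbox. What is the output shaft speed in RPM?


omega_out = omega_in / N = 1835 / 10 = 183.5000

183.5000 RPM


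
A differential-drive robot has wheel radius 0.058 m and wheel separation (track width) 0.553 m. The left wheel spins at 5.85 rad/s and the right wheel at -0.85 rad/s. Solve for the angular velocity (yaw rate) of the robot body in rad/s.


omega = r*(wR - wL)/L = 0.058*(-0.85 - (5.85))/0.553 = -0.7027

-0.7027 rad/s


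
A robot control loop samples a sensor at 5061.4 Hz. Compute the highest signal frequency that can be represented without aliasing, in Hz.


f_max = f_s/2 = 5061.4/2 = 2530.7000

2530.7000 Hz


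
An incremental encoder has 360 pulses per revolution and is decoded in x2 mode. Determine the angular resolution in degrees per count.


resolution = 360 / (PPR * 2) = 360 / 720 = 0.5000

0.5000 degrees


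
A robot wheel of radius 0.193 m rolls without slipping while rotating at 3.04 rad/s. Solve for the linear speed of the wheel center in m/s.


v = omega * r = 3.04 * 0.193 = 0.5867

0.5867 m/s


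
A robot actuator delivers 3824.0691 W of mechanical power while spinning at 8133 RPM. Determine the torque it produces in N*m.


omega = 8133 * 2*pi/60 = 851.685768 rad/s
tau = P / omega = 3824.0691 / 851.685768 = 4.4900

4.4900 N*m


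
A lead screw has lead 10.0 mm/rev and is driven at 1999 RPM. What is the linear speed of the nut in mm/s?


v = lead * (RPM/60) = 10.0*1999/60 = 333.1667

333.1667 mm/s


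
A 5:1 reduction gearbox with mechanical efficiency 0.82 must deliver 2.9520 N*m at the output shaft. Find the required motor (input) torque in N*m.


tau_in = tau_out / (N * eta) = 2.9520 / (5 * 0.82) = 0.7200

0.7200 N*m


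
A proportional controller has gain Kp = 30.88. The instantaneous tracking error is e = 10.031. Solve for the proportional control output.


u_P = Kp * e = 30.88 * 10.031 = 309.7573

309.7573


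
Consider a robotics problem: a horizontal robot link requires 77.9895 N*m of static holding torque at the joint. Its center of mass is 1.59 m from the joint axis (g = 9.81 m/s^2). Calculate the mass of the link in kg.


m = tau / (g*L) = 77.9895 / (9.81 * 1.59) = 5.0000

5.0000 kg


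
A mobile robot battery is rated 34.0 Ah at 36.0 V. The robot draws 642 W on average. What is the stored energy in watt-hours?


E = capacity * V = 34.0*36.0 = 1224.0000

1224.0000 Wh


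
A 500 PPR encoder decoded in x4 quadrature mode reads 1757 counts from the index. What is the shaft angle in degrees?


angle = counts * 360 / (PPR*4) = 1757 * 360 / 2000 = 316.2600

316.2600 degrees


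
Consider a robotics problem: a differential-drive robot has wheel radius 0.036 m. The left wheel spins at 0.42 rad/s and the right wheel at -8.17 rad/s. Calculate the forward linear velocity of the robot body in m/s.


v = r*(wR + wL)/2 = 0.036*(-8.17 + 0.42)/2 = -0.1395

-0.1395 m/s
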